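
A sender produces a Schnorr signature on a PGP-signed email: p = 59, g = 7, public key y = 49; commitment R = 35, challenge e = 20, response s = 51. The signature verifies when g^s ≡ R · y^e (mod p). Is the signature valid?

valid

g^s mod p:
7^2 = 49
7^4 ≡ 49^2 = 2401 ≡ 41
7^8 ≡ 41^2 = 1681 ≡ 29
7^16 ≡ 29^2 = 841 ≡ 15
7^32 ≡ 15^2 = 225 ≡ 48
51 = 32 + 16 + 2 + 1, so 7^51 ≡ 48·15·49·7 ≡ 45 (mod 59)
R · y^e mod p:
49^2 = 2401 ≡ 41
49^4 ≡ 41^2 = 1681 ≡ 29
49^8 ≡ 29^2 = 841 ≡ 15
49^16 ≡ 15^2 = 225 ≡ 48
20 = 16 + 4, so 49^20 ≡ 48·29 ≡ 35 (mod 59)
35·35 = 1225 ≡ 45 (mod 59)
45 ≡ 45 (mod 59); signature holds.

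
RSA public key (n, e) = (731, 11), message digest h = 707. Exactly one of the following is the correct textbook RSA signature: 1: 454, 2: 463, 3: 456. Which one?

3

Candidate 1: Squares mod 731: 454^1≡454, 454^2≡705, 454^4≡676, 454^8≡101; 11 = 8 + 2 + 1, so 454^11 ≡ 101·705·454 ≡ 57 (mod 731)
Candidate 2: Squares mod 731: 463^1≡463, 463^2≡186, 463^4≡239, 463^8≡103; 11 = 8 + 2 + 1, so 463^11 ≡ 103·186·463 ≡ 200 (mod 731)
Candidate 3: Squares mod 731: 456^1≡456, 456^2≡332, 456^4≡574, 456^8≡526; 11 = 8 + 2 + 1, so 456^11 ≡ 526·332·456 ≡ 707 (mod 731)
  → matches h = 707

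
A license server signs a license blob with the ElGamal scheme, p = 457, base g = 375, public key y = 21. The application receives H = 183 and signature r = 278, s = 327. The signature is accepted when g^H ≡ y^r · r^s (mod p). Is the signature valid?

invalid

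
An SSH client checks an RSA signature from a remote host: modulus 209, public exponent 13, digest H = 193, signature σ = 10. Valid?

no

σ^13 mod 209 = 32
32 ≠ 193, so verification fails.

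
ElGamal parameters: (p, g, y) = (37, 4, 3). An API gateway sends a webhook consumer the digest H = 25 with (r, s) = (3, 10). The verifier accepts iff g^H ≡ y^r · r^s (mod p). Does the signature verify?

verifies

Left side g^H mod p:
Squares mod 37: 4^1≡4, 4^2≡16, 4^4≡34, 4^8≡9, 4^16≡7
25 = 16 + 8 + 1, so 4^25 ≡ 7·9·4 ≡ 30 (mod 37)
Right side y^r · r^s mod p:
Squares mod 37: 3^1≡3, 3^2≡9
3 = 2 + 1, so 3^3 ≡ 9·3 ≡ 27 (mod 37)
Squares mod 37: 3^1≡3, 3^2≡9, 3^4≡7, 3^8≡12
10 = 8 + 2, so 3^10 ≡ 12·9 ≡ 34 (mod 37)
27·34 = 918 ≡ 30 (mod 37)
30 ≡ 30 (mod 37), so the signature is genuine.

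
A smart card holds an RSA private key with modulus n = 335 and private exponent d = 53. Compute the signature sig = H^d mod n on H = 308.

H^2 ≡ 308^2 = 94864 ≡ 59
H^4 ≡ 59^2 = 3481 ≡ 131
H^8 ≡ 131^2 = 17161 ≡ 76
H^16 ≡ 76^2 = 5776 ≡ 81
H^32 ≡ 81^2 = 6561 ≡ 196
53 = 32 + 16 + 4 + 1, so H^53 ≡ 196·81·131·308 ≡ 293 (mod 335)

293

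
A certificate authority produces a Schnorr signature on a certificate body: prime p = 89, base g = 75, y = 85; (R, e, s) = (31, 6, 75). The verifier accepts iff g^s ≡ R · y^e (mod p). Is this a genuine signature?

forged

g^s mod p:
75^2 = 5625 ≡ 18
75^4 ≡ 18^2 = 324 ≡ 57
75^8 ≡ 57^2 = 3249 ≡ 45
75^16 ≡ 45^2 = 2025 ≡ 67
75^32 ≡ 67^2 = 4489 ≡ 39
75^64 ≡ 39^2 = 1521 ≡ 8
75 = 64 + 8 + 2 + 1, so 75^75 ≡ 8·45·18·75 ≡ 60 (mod 89)
R · y^e mod p:
85^2 = 7225 ≡ 16
85^4 ≡ 16^2 = 256 ≡ 78
6 = 4 + 2, so 85^6 ≡ 78·16 ≡ 2 (mod 89)
31·2 = 62 ≡ 62 (mod 89)
60 ≠ 62; the check fails.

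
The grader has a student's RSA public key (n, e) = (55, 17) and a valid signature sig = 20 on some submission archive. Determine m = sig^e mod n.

sig^2 ≡ 20^2 = 400 ≡ 15
sig^4 ≡ 15^2 = 225 ≡ 5
sig^8 ≡ 5^2 = 25
sig^16 ≡ 25^2 = 625 ≡ 20
17 = 16 + 1, so sig^17 ≡ 20·20 ≡ 15 (mod 55)

15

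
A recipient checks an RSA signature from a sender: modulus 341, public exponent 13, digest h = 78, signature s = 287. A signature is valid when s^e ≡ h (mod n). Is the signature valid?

s^2 ≡ 287^2 = 82369 ≡ 188
s^4 ≡ 188^2 = 35344 ≡ 221
s^8 ≡ 221^2 = 48841 ≡ 78
13 = 8 + 4 + 1, so s^13 ≡ 78·221·287 ≡ 78 (mod 341)
s^13 mod 341 = 78 matches h.

valid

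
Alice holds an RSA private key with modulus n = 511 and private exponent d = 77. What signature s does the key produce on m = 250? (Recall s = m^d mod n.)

Squares mod 511: m^1≡250, m^2≡158, m^4≡436, m^8≡4, m^16≡16, m^32≡256, m^64≡128
77 = 64 + 8 + 4 + 1, so m^77 ≡ 128·4·436·250 ≡ 157 (mod 511)

157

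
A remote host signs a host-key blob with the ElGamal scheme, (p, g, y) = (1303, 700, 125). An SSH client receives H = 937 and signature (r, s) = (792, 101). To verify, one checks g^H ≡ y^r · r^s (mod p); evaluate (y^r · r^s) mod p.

125^2 = 15625 ≡ 1292
125^4 ≡ 1292^2 = 1669264 ≡ 121
125^8 ≡ 121^2 = 14641 ≡ 308
125^16 ≡ 308^2 = 94864 ≡ 1048
125^32 ≡ 1048^2 = 1098304 ≡ 1178
125^64 ≡ 1178^2 = 1387684 ≡ 1292
125^128 ≡ 1292^2 = 1669264 ≡ 121
125^256 ≡ 121^2 = 14641 ≡ 308
125^512 ≡ 308^2 = 94864 ≡ 1048
792 = 512 + 256 + 16 + 8, so 125^792 ≡ 1048·308·1048·308 ≡ 603 (mod 1303)
792^2 = 627264 ≡ 521
792^4 ≡ 521^2 = 271441 ≡ 417
792^8 ≡ 417^2 = 173889 ≡ 590
792^16 ≡ 590^2 = 348100 ≡ 199
792^32 ≡ 199^2 = 39601 ≡ 511
792^64 ≡ 511^2 = 261121 ≡ 521
101 = 64 + 32 + 4 + 1, so 792^101 ≡ 521·511·417·792 ≡ 713 (mod 1303)
y^r · r^s ≡ 603·713 = 429939 ≡ 1252 (mod 1303)

1252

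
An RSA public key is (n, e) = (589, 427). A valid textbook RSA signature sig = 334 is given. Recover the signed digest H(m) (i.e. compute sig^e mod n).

sig^2 ≡ 334^2 = 111556 ≡ 235
sig^4 ≡ 235^2 = 55225 ≡ 448
sig^8 ≡ 448^2 = 200704 ≡ 444
sig^16 ≡ 444^2 = 197136 ≡ 410
sig^32 ≡ 410^2 = 168100 ≡ 235
sig^64 ≡ 235^2 = 55225 ≡ 448
sig^128 ≡ 448^2 = 200704 ≡ 444
sig^256 ≡ 444^2 = 197136 ≡ 410
427 = 256 + 128 + 32 + 8 + 2 + 1, so sig^427 ≡ 410·444·235·444·235·334 ≡ 220 (mod 589)

220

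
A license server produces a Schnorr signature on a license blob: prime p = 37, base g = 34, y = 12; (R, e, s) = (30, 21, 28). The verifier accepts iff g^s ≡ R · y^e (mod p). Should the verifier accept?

reject

g^s mod p:
Squares mod 37: 34^1≡34, 34^2≡9, 34^4≡7, 34^8≡12, 34^16≡33
28 = 16 + 8 + 4, so 34^28 ≡ 33·12·7 ≡ 34 (mod 37)
R · y^e mod p:
Squares mod 37: 12^1≡12, 12^2≡33, 12^4≡16, 12^8≡34, 12^16≡9
21 = 16 + 4 + 1, so 12^21 ≡ 9·16·12 ≡ 26 (mod 37)
30·26 = 780 ≡ 3 (mod 37)
34 ≠ 3; the check fails.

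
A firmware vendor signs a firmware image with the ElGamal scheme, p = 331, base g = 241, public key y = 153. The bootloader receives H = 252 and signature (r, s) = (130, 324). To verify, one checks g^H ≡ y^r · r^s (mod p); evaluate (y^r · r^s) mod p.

Squares mod 331: 153^1≡153, 153^2≡239, 153^4≡189, 153^8≡304, 153^16≡67, 153^32≡186, 153^64≡172, 153^128≡125
130 = 128 + 2, so 153^130 ≡ 125·239 ≡ 85 (mod 331)
Squares mod 331: 130^1≡130, 130^2≡19, 130^4≡30, 130^8≡238, 130^16≡43, 130^32≡194, 130^64≡233, 130^128≡5, 130^256≡25
324 = 256 + 64 + 4, so 130^324 ≡ 25·233·30 ≡ 313 (mod 331)
y^r · r^s ≡ 85·313 = 26605 ≡ 125 (mod 331)

125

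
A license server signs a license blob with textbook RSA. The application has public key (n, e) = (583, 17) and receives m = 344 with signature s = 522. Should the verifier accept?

accept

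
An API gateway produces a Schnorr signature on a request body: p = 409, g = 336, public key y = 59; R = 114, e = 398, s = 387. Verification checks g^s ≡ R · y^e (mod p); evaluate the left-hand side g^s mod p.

88

336^2 = 112896 ≡ 12
336^4 ≡ 12^2 = 144
336^8 ≡ 144^2 = 20736 ≡ 286
336^16 ≡ 286^2 = 81796 ≡ 405
336^32 ≡ 405^2 = 164025 ≡ 16
336^64 ≡ 16^2 = 256
336^128 ≡ 256^2 = 65536 ≡ 96
336^256 ≡ 96^2 = 9216 ≡ 218
387 = 256 + 128 + 2 + 1, so 336^387 ≡ 218·96·12·336 ≡ 88 (mod 409)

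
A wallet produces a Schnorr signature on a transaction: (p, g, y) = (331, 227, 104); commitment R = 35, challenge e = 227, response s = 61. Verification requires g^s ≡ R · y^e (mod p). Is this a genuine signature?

genuine

g^s mod p:
227^2 = 51529 ≡ 224
227^4 ≡ 224^2 = 50176 ≡ 195
227^8 ≡ 195^2 = 38025 ≡ 291
227^16 ≡ 291^2 = 84681 ≡ 276
227^32 ≡ 276^2 = 76176 ≡ 46
61 = 32 + 16 + 8 + 4 + 1, so 227^61 ≡ 46·276·291·195·227 ≡ 41 (mod 331)
R · y^e mod p:
104^2 = 10816 ≡ 224
104^4 ≡ 224^2 = 50176 ≡ 195
104^8 ≡ 195^2 = 38025 ≡ 291
104^16 ≡ 291^2 = 84681 ≡ 276
104^32 ≡ 276^2 = 76176 ≡ 46
104^64 ≡ 46^2 = 2116 ≡ 130
104^128 ≡ 130^2 = 16900 ≡ 19
227 = 128 + 64 + 32 + 2 + 1, so 104^227 ≡ 19·130·46·224·104 ≡ 39 (mod 331)
35·39 = 1365 ≡ 41 (mod 331)
41 ≡ 41 (mod 331); signature holds.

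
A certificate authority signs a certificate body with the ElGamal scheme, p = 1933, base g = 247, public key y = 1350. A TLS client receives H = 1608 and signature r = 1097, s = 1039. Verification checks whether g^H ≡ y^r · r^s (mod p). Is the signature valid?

invalid

Left side g^H mod p:
Squares mod 1933: 247^1≡247, 247^2≡1086, 247^4≡266, 247^8≡1168, 247^16≡1459, 247^32≡448, 247^64≡1605, 247^128≡1269, 247^256≡172, 247^512≡589, 247^1024≡914
1608 = 1024 + 512 + 64 + 8, so 247^1608 ≡ 914·589·1605·1168 ≡ 1831 (mod 1933)
Right side y^r · r^s mod p:
Squares mod 1933: 1350^1≡1350, 1350^2≡1614, 1350^4≡1245, 1350^8≡1692, 1350^16≡91, 1350^32≡549, 1350^64≡1786, 1350^128≡346, 1350^256≡1803, 1350^512≡1436, 1350^1024≡1518
1097 = 1024 + 64 + 8 + 1, so 1350^1097 ≡ 1518·1786·1692·1350 ≡ 1528 (mod 1933)
Squares mod 1933: 1097^1≡1097, 1097^2≡1083, 1097^4≡1491, 1097^8≡131, 1097^16≡1697, 1097^32≡1572, 1097^64≡810, 1097^128≡813, 1097^256≡1816, 1097^512≡158, 1097^1024≡1768
1039 = 1024 + 8 + 4 + 2 + 1, so 1097^1039 ≡ 1768·131·1491·1083·1097 ≡ 1276 (mod 1933)
1528·1276 = 1949728 ≡ 1264 (mod 1933)
1831 ≠ 1264, so verification fails.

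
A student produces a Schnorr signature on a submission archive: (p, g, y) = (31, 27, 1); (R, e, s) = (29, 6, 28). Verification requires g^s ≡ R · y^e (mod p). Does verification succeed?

g^s mod p:
27^2 = 729 ≡ 16
27^4 ≡ 16^2 = 256 ≡ 8
27^8 ≡ 8^2 = 64 ≡ 2
27^16 ≡ 2^2 = 4
28 = 16 + 8 + 4, so 27^28 ≡ 4·2·8 ≡ 2 (mod 31)
R · y^e mod p:
1^2 = 1
1^4 ≡ 1^2 = 1
6 = 4 + 2, so 1^6 ≡ 1·1 ≡ 1 (mod 31)
29·1 = 29 ≡ 29 (mod 31)
2 ≠ 29; the check fails.

fails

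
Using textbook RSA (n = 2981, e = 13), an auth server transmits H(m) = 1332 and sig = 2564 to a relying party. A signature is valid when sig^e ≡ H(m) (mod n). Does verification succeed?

passes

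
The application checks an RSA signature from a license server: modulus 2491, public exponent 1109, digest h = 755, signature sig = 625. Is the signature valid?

sig^2 ≡ 625^2 = 390625 ≡ 2029
sig^4 ≡ 2029^2 = 4116841 ≡ 1709
sig^8 ≡ 1709^2 = 2920681 ≡ 1229
sig^16 ≡ 1229^2 = 1510441 ≡ 895
sig^32 ≡ 895^2 = 801025 ≡ 1414
sig^64 ≡ 1414^2 = 1999396 ≡ 1614
sig^128 ≡ 1614^2 = 2604996 ≡ 1901
sig^256 ≡ 1901^2 = 3613801 ≡ 1851
sig^512 ≡ 1851^2 = 3426201 ≡ 1076
sig^1024 ≡ 1076^2 = 1157776 ≡ 1952
1109 = 1024 + 64 + 16 + 4 + 1, so sig^1109 ≡ 1952·1614·895·1709·625 ≡ 755 (mod 2491)
Since 755 equals the digest 755, verification succeeds.

valid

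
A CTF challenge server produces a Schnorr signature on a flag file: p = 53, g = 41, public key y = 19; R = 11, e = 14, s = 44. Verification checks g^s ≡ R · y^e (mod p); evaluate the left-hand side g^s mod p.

16

41^2 = 1681 ≡ 38
41^4 ≡ 38^2 = 1444 ≡ 13
41^8 ≡ 13^2 = 169 ≡ 10
41^16 ≡ 10^2 = 100 ≡ 47
41^32 ≡ 47^2 = 2209 ≡ 36
44 = 32 + 8 + 4, so 41^44 ≡ 36·10·13 ≡ 16 (mod 53)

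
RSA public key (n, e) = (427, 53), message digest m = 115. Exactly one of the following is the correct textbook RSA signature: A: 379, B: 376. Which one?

Candidate A: Squares mod 427: 379^1≡379, 379^2≡169, 379^4≡379, 379^8≡169, 379^16≡379, 379^32≡169; 53 = 32 + 16 + 4 + 1, so 379^53 ≡ 169·379·379·379 ≡ 169 (mod 427)
Candidate B: Squares mod 427: 376^1≡376, 376^2≡39, 376^4≡240, 376^8≡382, 376^16≡317, 376^32≡144; 53 = 32 + 16 + 4 + 1, so 376^53 ≡ 144·317·240·376 ≡ 115 (mod 427)
  → matches m = 115

B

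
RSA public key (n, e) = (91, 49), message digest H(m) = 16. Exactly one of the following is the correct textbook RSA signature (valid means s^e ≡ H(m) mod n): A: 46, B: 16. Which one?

Candidate A: Squares mod 91: 46^1≡46, 46^2≡23, 46^4≡74, 46^8≡16, 46^16≡74, 46^32≡16; 49 = 32 + 16 + 1, so 46^49 ≡ 16·74·46 ≡ 46 (mod 91)
Candidate B: Squares mod 91: 16^1≡16, 16^2≡74, 16^4≡16, 16^8≡74, 16^16≡16, 16^32≡74; 49 = 32 + 16 + 1, so 16^49 ≡ 74·16·16 ≡ 16 (mod 91)
  → matches H(m) = 16

B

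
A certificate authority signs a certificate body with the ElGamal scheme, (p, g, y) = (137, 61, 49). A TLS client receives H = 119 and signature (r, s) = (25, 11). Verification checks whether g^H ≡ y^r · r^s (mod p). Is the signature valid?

invalid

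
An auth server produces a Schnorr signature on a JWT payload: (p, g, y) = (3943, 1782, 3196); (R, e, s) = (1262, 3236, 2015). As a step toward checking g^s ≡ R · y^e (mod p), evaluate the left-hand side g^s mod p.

1782^2 = 3175524 ≡ 1409
1782^4 ≡ 1409^2 = 1985281 ≡ 1952
1782^8 ≡ 1952^2 = 3810304 ≡ 1366
1782^16 ≡ 1366^2 = 1865956 ≡ 917
1782^32 ≡ 917^2 = 840889 ≡ 1030
1782^64 ≡ 1030^2 = 1060900 ≡ 233
1782^128 ≡ 233^2 = 54289 ≡ 3030
1782^256 ≡ 3030^2 = 9180900 ≡ 1596
1782^512 ≡ 1596^2 = 2547216 ≡ 38
1782^1024 ≡ 38^2 = 1444
2015 = 1024 + 512 + 256 + 128 + 64 + 16 + 8 + 4 + 2 + 1, so 1782^2015 ≡ 1444·38·1596·3030·233·917·1366·1952·1409·1782 ≡ 716 (mod 3943)

716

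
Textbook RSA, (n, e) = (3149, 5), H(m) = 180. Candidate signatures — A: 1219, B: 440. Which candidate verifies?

Candidate A: 1219^2 = 1485961 ≡ 2782; 1219^4 ≡ 2782^2 = 7739524 ≡ 2431; 5 = 4 + 1, so 1219^5 ≡ 2431·1219 ≡ 180 (mod 3149)
  → matches H(m) = 180
Candidate B: 440^2 = 193600 ≡ 1511; 440^4 ≡ 1511^2 = 2283121 ≡ 96; 5 = 4 + 1, so 440^5 ≡ 96·440 ≡ 1303 (mod 3149)

A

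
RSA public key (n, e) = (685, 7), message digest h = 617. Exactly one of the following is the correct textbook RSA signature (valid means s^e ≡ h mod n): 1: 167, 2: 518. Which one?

Candidate 1: Squares mod 685: 167^1≡167, 167^2≡489, 167^4≡56; 7 = 4 + 2 + 1, so 167^7 ≡ 56·489·167 ≡ 68 (mod 685)
Candidate 2: Squares mod 685: 518^1≡518, 518^2≡489, 518^4≡56; 7 = 4 + 2 + 1, so 518^7 ≡ 56·489·518 ≡ 617 (mod 685)
  → matches h = 617

2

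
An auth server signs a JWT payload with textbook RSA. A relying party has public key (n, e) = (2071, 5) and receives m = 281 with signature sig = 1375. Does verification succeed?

fails

sig^5 mod 2071 = 1512
sig^5 mod 2071 = 1512, but m = 281.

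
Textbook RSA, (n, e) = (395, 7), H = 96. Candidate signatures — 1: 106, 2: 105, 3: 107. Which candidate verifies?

Candidate 1: Squares mod 395: 106^1≡106, 106^2≡176, 106^4≡166; 7 = 4 + 2 + 1, so 106^7 ≡ 166·176·106 ≡ 96 (mod 395)
  → matches H = 96
Candidate 2: Squares mod 395: 105^1≡105, 105^2≡360, 105^4≡40; 7 = 4 + 2 + 1, so 105^7 ≡ 40·360·105 ≡ 335 (mod 395)
Candidate 3: Squares mod 395: 107^1≡107, 107^2≡389, 107^4≡36; 7 = 4 + 2 + 1, so 107^7 ≡ 36·389·107 ≡ 193 (mod 395)

1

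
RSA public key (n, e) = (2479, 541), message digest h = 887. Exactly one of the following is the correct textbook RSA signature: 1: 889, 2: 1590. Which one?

Candidate 1: 889^2 = 790321 ≡ 1999; 889^4 ≡ 1999^2 = 3996001 ≡ 2332; 889^8 ≡ 2332^2 = 5438224 ≡ 1777; 889^16 ≡ 1777^2 = 3157729 ≡ 1962; 889^32 ≡ 1962^2 = 3849444 ≡ 2036; 889^64 ≡ 2036^2 = 4145296 ≡ 408; 889^128 ≡ 408^2 = 166464 ≡ 371; 889^256 ≡ 371^2 = 137641 ≡ 1296; 889^512 ≡ 1296^2 = 1679616 ≡ 1333; 541 = 512 + 16 + 8 + 4 + 1, so 889^541 ≡ 1333·1962·1777·2332·889 ≡ 1592 (mod 2479)
Candidate 2: 1590^2 = 2528100 ≡ 1999; 1590^4 ≡ 1999^2 = 3996001 ≡ 2332; 1590^8 ≡ 2332^2 = 5438224 ≡ 1777; 1590^16 ≡ 1777^2 = 3157729 ≡ 1962; 1590^32 ≡ 1962^2 = 3849444 ≡ 2036; 1590^64 ≡ 2036^2 = 4145296 ≡ 408; 1590^128 ≡ 408^2 = 166464 ≡ 371; 1590^256 ≡ 371^2 = 137641 ≡ 1296; 1590^512 ≡ 1296^2 = 1679616 ≡ 1333; 541 = 512 + 16 + 8 + 4 + 1, so 1590^541 ≡ 1333·1962·1777·2332·1590 ≡ 887 (mod 2479)
  → matches h = 887

2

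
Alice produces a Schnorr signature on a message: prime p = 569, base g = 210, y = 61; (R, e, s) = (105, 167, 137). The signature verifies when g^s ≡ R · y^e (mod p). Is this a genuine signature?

forged

g^s mod p:
210^2 = 44100 ≡ 287
210^4 ≡ 287^2 = 82369 ≡ 433
210^8 ≡ 433^2 = 187489 ≡ 288
210^16 ≡ 288^2 = 82944 ≡ 439
210^32 ≡ 439^2 = 192721 ≡ 399
210^64 ≡ 399^2 = 159201 ≡ 450
210^128 ≡ 450^2 = 202500 ≡ 505
137 = 128 + 8 + 1, so 210^137 ≡ 505·288·210 ≡ 187 (mod 569)
R · y^e mod p:
61^2 = 3721 ≡ 307
61^4 ≡ 307^2 = 94249 ≡ 364
61^8 ≡ 364^2 = 132496 ≡ 488
61^16 ≡ 488^2 = 238144 ≡ 302
61^32 ≡ 302^2 = 91204 ≡ 164
61^64 ≡ 164^2 = 26896 ≡ 153
61^128 ≡ 153^2 = 23409 ≡ 80
167 = 128 + 32 + 4 + 2 + 1, so 61^167 ≡ 80·164·364·307·61 ≡ 264 (mod 569)
105·264 = 27720 ≡ 408 (mod 569)
187 ≠ 408; the check fails.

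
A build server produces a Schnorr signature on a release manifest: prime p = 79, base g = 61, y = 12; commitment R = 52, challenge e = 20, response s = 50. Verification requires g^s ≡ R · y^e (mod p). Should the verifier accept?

g^s mod p:
Squares mod 79: 61^1≡61, 61^2≡8, 61^4≡64, 61^8≡67, 61^16≡65, 61^32≡38
50 = 32 + 16 + 2, so 61^50 ≡ 38·65·8 ≡ 10 (mod 79)
R · y^e mod p:
Squares mod 79: 12^1≡12, 12^2≡65, 12^4≡38, 12^8≡22, 12^16≡10
20 = 16 + 4, so 12^20 ≡ 10·38 ≡ 64 (mod 79)
52·64 = 3328 ≡ 10 (mod 79)
10 ≡ 10 (mod 79); signature holds.

accept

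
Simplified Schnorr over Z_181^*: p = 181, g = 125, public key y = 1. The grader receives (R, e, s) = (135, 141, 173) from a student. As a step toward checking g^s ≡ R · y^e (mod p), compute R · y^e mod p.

Squares mod 181: 1^1≡1, 1^2≡1, 1^4≡1, 1^8≡1, 1^16≡1, 1^32≡1, 1^64≡1, 1^128≡1
141 = 128 + 8 + 4 + 1, so 1^141 ≡ 1·1·1·1 ≡ 1 (mod 181)
R · y^e ≡ 135·1 = 135 ≡ 135 (mod 181)

135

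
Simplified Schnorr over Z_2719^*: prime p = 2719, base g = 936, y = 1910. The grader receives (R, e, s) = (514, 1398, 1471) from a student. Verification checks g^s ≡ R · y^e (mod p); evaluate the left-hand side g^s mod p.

936^1471 mod 2719 = 2197

2197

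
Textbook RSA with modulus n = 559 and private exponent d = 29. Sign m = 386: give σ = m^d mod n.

42

m^2 ≡ 386^2 = 148996 ≡ 302
m^4 ≡ 302^2 = 91204 ≡ 87
m^8 ≡ 87^2 = 7569 ≡ 302
m^16 ≡ 302^2 = 91204 ≡ 87
29 = 16 + 8 + 4 + 1, so m^29 ≡ 87·302·87·386 ≡ 42 (mod 559)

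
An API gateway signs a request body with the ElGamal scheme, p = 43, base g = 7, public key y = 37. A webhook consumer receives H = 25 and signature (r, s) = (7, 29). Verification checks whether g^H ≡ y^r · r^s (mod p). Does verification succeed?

Left side g^H mod p:
7^2 = 49 ≡ 6
7^4 ≡ 6^2 = 36
7^8 ≡ 36^2 = 1296 ≡ 6
7^16 ≡ 6^2 = 36
25 = 16 + 8 + 1, so 7^25 ≡ 36·6·7 ≡ 7 (mod 43)
Right side y^r · r^s mod p:
37^2 = 1369 ≡ 36
37^4 ≡ 36^2 = 1296 ≡ 6
7 = 4 + 2 + 1, so 37^7 ≡ 6·36·37 ≡ 37 (mod 43)
7^2 = 49 ≡ 6
7^4 ≡ 6^2 = 36
7^8 ≡ 36^2 = 1296 ≡ 6
7^16 ≡ 6^2 = 36
29 = 16 + 8 + 4 + 1, so 7^29 ≡ 36·6·36·7 ≡ 37 (mod 43)
37·37 = 1369 ≡ 36 (mod 43)
7 ≠ 36, so verification fails.

fails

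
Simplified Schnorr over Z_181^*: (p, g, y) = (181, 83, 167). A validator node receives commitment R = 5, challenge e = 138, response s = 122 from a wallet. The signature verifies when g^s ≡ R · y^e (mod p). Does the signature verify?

g^s mod p:
83^2 = 6889 ≡ 11
83^4 ≡ 11^2 = 121
83^8 ≡ 121^2 = 14641 ≡ 161
83^16 ≡ 161^2 = 25921 ≡ 38
83^32 ≡ 38^2 = 1444 ≡ 177
83^64 ≡ 177^2 = 31329 ≡ 16
122 = 64 + 32 + 16 + 8 + 2, so 83^122 ≡ 16·177·38·161·11 ≡ 4 (mod 181)
R · y^e mod p:
167^2 = 27889 ≡ 15
167^4 ≡ 15^2 = 225 ≡ 44
167^8 ≡ 44^2 = 1936 ≡ 126
167^16 ≡ 126^2 = 15876 ≡ 129
167^32 ≡ 129^2 = 16641 ≡ 170
167^64 ≡ 170^2 = 28900 ≡ 121
167^128 ≡ 121^2 = 14641 ≡ 161
138 = 128 + 8 + 2, so 167^138 ≡ 161·126·15 ≡ 29 (mod 181)
5·29 = 145 ≡ 145 (mod 181)
4 ≠ 145; the check fails.

does not verify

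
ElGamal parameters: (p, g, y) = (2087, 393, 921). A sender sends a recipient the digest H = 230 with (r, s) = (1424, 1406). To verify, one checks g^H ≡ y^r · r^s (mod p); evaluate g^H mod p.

47

393^2 = 154449 ≡ 11
393^4 ≡ 11^2 = 121
393^8 ≡ 121^2 = 14641 ≡ 32
393^16 ≡ 32^2 = 1024
393^32 ≡ 1024^2 = 1048576 ≡ 902
393^64 ≡ 902^2 = 813604 ≡ 1761
393^128 ≡ 1761^2 = 3101121 ≡ 1926
230 = 128 + 64 + 32 + 4 + 2, so 393^230 ≡ 1926·1761·902·121·11 ≡ 47 (mod 2087)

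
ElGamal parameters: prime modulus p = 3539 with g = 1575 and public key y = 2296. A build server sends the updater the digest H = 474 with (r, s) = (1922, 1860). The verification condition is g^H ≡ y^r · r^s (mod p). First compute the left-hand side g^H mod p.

Squares mod 3539: 1575^1≡1575, 1575^2≡3325, 1575^4≡3328, 1575^8≡2053, 1575^16≡3399, 1575^32≡1905, 1575^64≡1550, 1575^128≡3058, 1575^256≡1326
474 = 256 + 128 + 64 + 16 + 8 + 2, so 1575^474 ≡ 1326·3058·1550·3399·2053·3325 ≡ 45 (mod 3539)

45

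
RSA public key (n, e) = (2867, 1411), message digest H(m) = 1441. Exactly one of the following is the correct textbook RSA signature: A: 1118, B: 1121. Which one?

B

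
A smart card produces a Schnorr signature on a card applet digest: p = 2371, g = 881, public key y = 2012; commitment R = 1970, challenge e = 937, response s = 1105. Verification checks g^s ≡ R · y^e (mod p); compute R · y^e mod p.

2012^2 = 4048144 ≡ 847
2012^4 ≡ 847^2 = 717409 ≡ 1367
2012^8 ≡ 1367^2 = 1868689 ≡ 341
2012^16 ≡ 341^2 = 116281 ≡ 102
2012^32 ≡ 102^2 = 10404 ≡ 920
2012^64 ≡ 920^2 = 846400 ≡ 2324
2012^128 ≡ 2324^2 = 5400976 ≡ 2209
2012^256 ≡ 2209^2 = 4879681 ≡ 163
2012^512 ≡ 163^2 = 26569 ≡ 488
937 = 512 + 256 + 128 + 32 + 8 + 1, so 2012^937 ≡ 488·163·2209·920·341·2012 ≡ 2344 (mod 2371)
R · y^e ≡ 1970·2344 = 4617680 ≡ 1343 (mod 2371)

1343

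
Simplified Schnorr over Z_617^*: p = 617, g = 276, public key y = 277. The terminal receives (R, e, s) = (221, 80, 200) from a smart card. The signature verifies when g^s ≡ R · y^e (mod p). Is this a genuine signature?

genuine

g^s mod p:
Squares mod 617: 276^1≡276, 276^2≡285, 276^4≡398, 276^8≡452, 276^16≡77, 276^32≡376, 276^64≡83, 276^128≡102
200 = 128 + 64 + 8, so 276^200 ≡ 102·83·452 ≡ 615 (mod 617)
R · y^e mod p:
Squares mod 617: 277^1≡277, 277^2≡221, 277^4≡98, 277^8≡349, 277^16≡252, 277^32≡570, 277^64≡358
80 = 64 + 16, so 277^80 ≡ 358·252 ≡ 134 (mod 617)
221·134 = 29614 ≡ 615 (mod 617)
615 ≡ 615 (mod 617); signature holds.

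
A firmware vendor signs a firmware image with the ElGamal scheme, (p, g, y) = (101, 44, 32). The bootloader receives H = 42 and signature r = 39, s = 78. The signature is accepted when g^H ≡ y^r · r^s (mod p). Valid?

no

Left side g^H mod p:
44^2 = 1936 ≡ 17
44^4 ≡ 17^2 = 289 ≡ 87
44^8 ≡ 87^2 = 7569 ≡ 95
44^16 ≡ 95^2 = 9025 ≡ 36
44^32 ≡ 36^2 = 1296 ≡ 84
42 = 32 + 8 + 2, so 44^42 ≡ 84·95·17 ≡ 17 (mod 101)
Right side y^r · r^s mod p:
32^2 = 1024 ≡ 14
32^4 ≡ 14^2 = 196 ≡ 95
32^8 ≡ 95^2 = 9025 ≡ 36
32^16 ≡ 36^2 = 1296 ≡ 84
32^32 ≡ 84^2 = 7056 ≡ 87
39 = 32 + 4 + 2 + 1, so 32^39 ≡ 87·95·14·32 ≡ 60 (mod 101)
39^2 = 1521 ≡ 6
39^4 ≡ 6^2 = 36
39^8 ≡ 36^2 = 1296 ≡ 84
39^16 ≡ 84^2 = 7056 ≡ 87
39^32 ≡ 87^2 = 7569 ≡ 95
39^64 ≡ 95^2 = 9025 ≡ 36
78 = 64 + 8 + 4 + 2, so 39^78 ≡ 36·84·36·6 ≡ 17 (mod 101)
60·17 = 1020 ≡ 10 (mod 101)
17 ≠ 10, so verification fails.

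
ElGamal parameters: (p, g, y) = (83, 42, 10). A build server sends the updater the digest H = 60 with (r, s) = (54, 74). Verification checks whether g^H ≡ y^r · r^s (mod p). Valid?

yes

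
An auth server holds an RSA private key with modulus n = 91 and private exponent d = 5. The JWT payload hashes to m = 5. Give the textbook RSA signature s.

31

m^5 mod 91 = 31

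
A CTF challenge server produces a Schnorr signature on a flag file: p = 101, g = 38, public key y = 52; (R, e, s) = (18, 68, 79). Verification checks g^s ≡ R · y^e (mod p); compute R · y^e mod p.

Squares mod 101: 52^1≡52, 52^2≡78, 52^4≡24, 52^8≡71, 52^16≡92, 52^32≡81, 52^64≡97
68 = 64 + 4, so 52^68 ≡ 97·24 ≡ 5 (mod 101)
R · y^e ≡ 18·5 = 90 ≡ 90 (mod 101)

90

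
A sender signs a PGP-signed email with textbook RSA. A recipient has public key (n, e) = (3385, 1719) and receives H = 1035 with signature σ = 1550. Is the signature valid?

σ^2 ≡ 1550^2 = 2402500 ≡ 2535
σ^4 ≡ 2535^2 = 6426225 ≡ 1495
σ^8 ≡ 1495^2 = 2235025 ≡ 925
σ^16 ≡ 925^2 = 855625 ≡ 2605
σ^32 ≡ 2605^2 = 6786025 ≡ 2485
σ^64 ≡ 2485^2 = 6175225 ≡ 985
σ^128 ≡ 985^2 = 970225 ≡ 2115
σ^256 ≡ 2115^2 = 4473225 ≡ 1640
σ^512 ≡ 1640^2 = 2689600 ≡ 1910
σ^1024 ≡ 1910^2 = 3648100 ≡ 2455
1719 = 1024 + 512 + 128 + 32 + 16 + 4 + 2 + 1, so σ^1719 ≡ 2455·1910·2115·2485·2605·1495·2535·1550 ≡ 2350 (mod 3385)
2350 ≠ 1035, so verification fails.

invalid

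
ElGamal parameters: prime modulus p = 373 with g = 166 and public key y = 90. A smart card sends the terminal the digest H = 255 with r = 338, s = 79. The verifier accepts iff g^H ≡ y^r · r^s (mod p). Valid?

yes

Left side g^H mod p:
166^255 mod 373 = 244
Right side y^r · r^s mod p:
90^338 mod 373 = 363
338^79 mod 373 = 274
363·274 = 99462 ≡ 244 (mod 373)
244 ≡ 244 (mod 373), so the signature is genuine.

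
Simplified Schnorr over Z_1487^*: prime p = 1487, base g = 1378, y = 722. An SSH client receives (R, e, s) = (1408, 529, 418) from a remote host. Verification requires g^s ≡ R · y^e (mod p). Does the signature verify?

does not verify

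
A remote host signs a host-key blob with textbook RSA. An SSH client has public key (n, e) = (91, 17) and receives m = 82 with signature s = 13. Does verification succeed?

fails

s^2 ≡ 13^2 = 169 ≡ 78
s^4 ≡ 78^2 = 6084 ≡ 78
s^8 ≡ 78^2 = 6084 ≡ 78
s^16 ≡ 78^2 = 6084 ≡ 78
17 = 16 + 1, so s^17 ≡ 78·13 ≡ 13 (mod 91)
s^17 mod 91 = 13, but m = 82.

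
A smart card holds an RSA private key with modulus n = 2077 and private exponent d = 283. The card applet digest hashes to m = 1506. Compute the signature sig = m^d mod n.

Squares mod 2077: m^1≡1506, m^2≡2029, m^4≡227, m^8≡1681, m^16≡1041, m^32≡1564, m^64≡1467, m^128≡317, m^256≡793
283 = 256 + 16 + 8 + 2 + 1, so m^283 ≡ 793·1041·1681·2029·1506 ≡ 113 (mod 2077)

113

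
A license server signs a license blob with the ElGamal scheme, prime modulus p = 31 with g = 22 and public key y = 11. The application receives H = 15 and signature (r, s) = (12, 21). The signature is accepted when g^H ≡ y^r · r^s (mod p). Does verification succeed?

Left side g^H mod p:
22^15 mod 31 = 30
Right side y^r · r^s mod p:
11^12 mod 31 = 16
12^21 mod 31 = 29
16·29 = 464 ≡ 30 (mod 31)
30 ≡ 30 (mod 31), so the signature is genuine.

passes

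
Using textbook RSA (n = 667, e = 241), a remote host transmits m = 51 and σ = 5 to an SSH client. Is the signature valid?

invalid

Squares mod 667: σ^1≡5, σ^2≡25, σ^4≡625, σ^8≡430, σ^16≡141, σ^32≡538, σ^64≡633, σ^128≡489
241 = 128 + 64 + 32 + 16 + 1, so σ^241 ≡ 489·633·538·141·5 ≡ 589 (mod 667)
The recovered value 589 does not match the digest 51.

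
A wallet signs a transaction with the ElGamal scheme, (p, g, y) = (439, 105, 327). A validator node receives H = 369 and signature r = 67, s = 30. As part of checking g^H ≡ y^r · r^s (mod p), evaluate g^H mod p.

105^2 = 11025 ≡ 50
105^4 ≡ 50^2 = 2500 ≡ 305
105^8 ≡ 305^2 = 93025 ≡ 396
105^16 ≡ 396^2 = 156816 ≡ 93
105^32 ≡ 93^2 = 8649 ≡ 308
105^64 ≡ 308^2 = 94864 ≡ 40
105^128 ≡ 40^2 = 1600 ≡ 283
105^256 ≡ 283^2 = 80089 ≡ 191
369 = 256 + 64 + 32 + 16 + 1, so 105^369 ≡ 191·40·308·93·105 ≡ 219 (mod 439)

219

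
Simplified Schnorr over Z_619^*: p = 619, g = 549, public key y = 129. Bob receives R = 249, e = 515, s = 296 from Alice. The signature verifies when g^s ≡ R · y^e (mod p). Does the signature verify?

does not verify

g^s mod p:
549^296 mod 619 = 266
R · y^e mod p:
129^515 mod 619 = 1
249·1 = 249 ≡ 249 (mod 619)
266 ≠ 249; the check fails.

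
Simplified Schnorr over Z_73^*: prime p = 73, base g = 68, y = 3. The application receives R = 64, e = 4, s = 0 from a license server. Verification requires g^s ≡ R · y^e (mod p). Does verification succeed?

g^s mod p:
68^0 mod 73 = 1
R · y^e mod p:
3^2 = 9
3^4 ≡ 9^2 = 81 ≡ 8
64·8 = 512 ≡ 1 (mod 73)
1 ≡ 1 (mod 73); signature holds.

passes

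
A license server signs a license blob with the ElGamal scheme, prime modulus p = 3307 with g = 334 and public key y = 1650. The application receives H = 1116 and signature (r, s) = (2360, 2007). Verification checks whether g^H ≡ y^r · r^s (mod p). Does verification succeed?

fails

Left side g^H mod p:
Squares mod 3307: 334^1≡334, 334^2≡2425, 334^4≡779, 334^8≡1660, 334^16≡869, 334^32≡1165, 334^64≡1355, 334^128≡640, 334^256≡2839, 334^512≡762, 334^1024≡1919
1116 = 1024 + 64 + 16 + 8 + 4, so 334^1116 ≡ 1919·1355·869·1660·779 ≡ 540 (mod 3307)
Right side y^r · r^s mod p:
Squares mod 3307: 1650^1≡1650, 1650^2≡839, 1650^4≡2837, 1650^8≡2638, 1650^16≡1116, 1650^32≡2024, 1650^64≡2510, 1650^128≡265, 1650^256≡778, 1650^512≡103, 1650^1024≡688, 1650^2048≡443
2360 = 2048 + 256 + 32 + 16 + 8, so 1650^2360 ≡ 443·778·2024·1116·2638 ≡ 1814 (mod 3307)
Squares mod 3307: 2360^1≡2360, 2360^2≡612, 2360^4≡853, 2360^8≡69, 2360^16≡1454, 2360^32≡943, 2360^64≡2973, 2360^128≡2425, 2360^256≡779, 2360^512≡1660, 2360^1024≡869
2007 = 1024 + 512 + 256 + 128 + 64 + 16 + 4 + 2 + 1, so 2360^2007 ≡ 869·1660·779·2425·2973·1454·853·612·2360 ≡ 470 (mod 3307)
1814·470 = 852580 ≡ 2681 (mod 3307)
540 ≠ 2681, so verification fails.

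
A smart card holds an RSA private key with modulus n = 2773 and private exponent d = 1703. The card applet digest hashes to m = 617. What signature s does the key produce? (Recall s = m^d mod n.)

m^2 ≡ 617^2 = 380689 ≡ 788
m^4 ≡ 788^2 = 620944 ≡ 2565
m^8 ≡ 2565^2 = 6579225 ≡ 1669
m^16 ≡ 1669^2 = 2785561 ≡ 1469
m^32 ≡ 1469^2 = 2157961 ≡ 567
m^64 ≡ 567^2 = 321489 ≡ 2594
m^128 ≡ 2594^2 = 6728836 ≡ 1538
m^256 ≡ 1538^2 = 2365444 ≡ 75
m^512 ≡ 75^2 = 5625 ≡ 79
m^1024 ≡ 79^2 = 6241 ≡ 695
1703 = 1024 + 512 + 128 + 32 + 4 + 2 + 1, so m^1703 ≡ 695·79·1538·567·2565·788·617 ≡ 2544 (mod 2773)

2544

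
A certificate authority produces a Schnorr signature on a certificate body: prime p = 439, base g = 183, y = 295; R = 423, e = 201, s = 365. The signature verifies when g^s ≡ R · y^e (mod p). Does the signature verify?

g^s mod p:
Squares mod 439: 183^1≡183, 183^2≡125, 183^4≡260, 183^8≡433, 183^16≡36, 183^32≡418, 183^64≡2, 183^128≡4, 183^256≡16
365 = 256 + 64 + 32 + 8 + 4 + 1, so 183^365 ≡ 16·2·418·433·260·183 ≡ 438 (mod 439)
R · y^e mod p:
Squares mod 439: 295^1≡295, 295^2≡103, 295^4≡73, 295^8≡61, 295^16≡209, 295^32≡220, 295^64≡110, 295^128≡247
201 = 128 + 64 + 8 + 1, so 295^201 ≡ 247·110·61·295 ≡ 192 (mod 439)
423·192 = 81216 ≡ 1 (mod 439)
438 ≠ 1; the check fails.

does not verify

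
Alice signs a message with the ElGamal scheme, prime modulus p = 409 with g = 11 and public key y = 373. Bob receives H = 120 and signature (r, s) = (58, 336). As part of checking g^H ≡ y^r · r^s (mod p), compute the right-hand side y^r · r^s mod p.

341

373^2 = 139129 ≡ 69
373^4 ≡ 69^2 = 4761 ≡ 262
373^8 ≡ 262^2 = 68644 ≡ 341
373^16 ≡ 341^2 = 116281 ≡ 125
373^32 ≡ 125^2 = 15625 ≡ 83
58 = 32 + 16 + 8 + 2, so 373^58 ≡ 83·125·341·69 ≡ 89 (mod 409)
58^2 = 3364 ≡ 92
58^4 ≡ 92^2 = 8464 ≡ 284
58^8 ≡ 284^2 = 80656 ≡ 83
58^16 ≡ 83^2 = 6889 ≡ 345
58^32 ≡ 345^2 = 119025 ≡ 6
58^64 ≡ 6^2 = 36
58^128 ≡ 36^2 = 1296 ≡ 69
58^256 ≡ 69^2 = 4761 ≡ 262
336 = 256 + 64 + 16, so 58^336 ≡ 262·36·345 ≡ 36 (mod 409)
y^r · r^s ≡ 89·36 = 3204 ≡ 341 (mod 409)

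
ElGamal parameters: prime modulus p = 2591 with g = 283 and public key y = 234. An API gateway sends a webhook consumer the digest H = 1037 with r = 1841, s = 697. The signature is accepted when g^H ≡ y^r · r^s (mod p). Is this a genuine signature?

forged

Left side g^H mod p:
Squares mod 2591: 283^1≡283, 283^2≡2359, 283^4≡2004, 283^8≡2557, 283^16≡1156, 283^32≡1971, 283^64≡932, 283^128≡639, 283^256≡1534, 283^512≡528, 283^1024≡1547
1037 = 1024 + 8 + 4 + 1, so 283^1037 ≡ 1547·2557·2004·283 ≡ 467 (mod 2591)
Right side y^r · r^s mod p:
Squares mod 2591: 234^1≡234, 234^2≡345, 234^4≡2430, 234^8≡11, 234^16≡121, 234^32≡1686, 234^64≡269, 234^128≡2404, 234^256≡1286, 234^512≡738, 234^1024≡534
1841 = 1024 + 512 + 256 + 32 + 16 + 1, so 234^1841 ≡ 534·738·1286·1686·121·234 ≡ 762 (mod 2591)
Squares mod 2591: 1841^1≡1841, 1841^2≡253, 1841^4≡1825, 1841^8≡1190, 1841^16≡1414, 1841^32≡1735, 1841^64≡2074, 1841^128≡416, 1841^256≡2050, 1841^512≡2489
697 = 512 + 128 + 32 + 16 + 8 + 1, so 1841^697 ≡ 2489·416·1735·1414·1190·1841 ≡ 2480 (mod 2591)
762·2480 = 1889760 ≡ 921 (mod 2591)
467 ≠ 921, so verification fails.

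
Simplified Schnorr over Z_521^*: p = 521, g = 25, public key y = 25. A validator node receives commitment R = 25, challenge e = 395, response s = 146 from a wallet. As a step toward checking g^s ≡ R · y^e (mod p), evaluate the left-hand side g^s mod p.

25

Squares mod 521: 25^1≡25, 25^2≡104, 25^4≡396, 25^8≡516, 25^16≡25, 25^32≡104, 25^64≡396, 25^128≡516
146 = 128 + 16 + 2, so 25^146 ≡ 516·25·104 ≡ 25 (mod 521)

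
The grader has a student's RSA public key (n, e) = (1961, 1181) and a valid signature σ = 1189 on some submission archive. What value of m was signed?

553

σ^2 ≡ 1189^2 = 1413721 ≡ 1801
σ^4 ≡ 1801^2 = 3243601 ≡ 107
σ^8 ≡ 107^2 = 11449 ≡ 1644
σ^16 ≡ 1644^2 = 2702736 ≡ 478
σ^32 ≡ 478^2 = 228484 ≡ 1008
σ^64 ≡ 1008^2 = 1016064 ≡ 266
σ^128 ≡ 266^2 = 70756 ≡ 160
σ^256 ≡ 160^2 = 25600 ≡ 107
σ^512 ≡ 107^2 = 11449 ≡ 1644
σ^1024 ≡ 1644^2 = 2702736 ≡ 478
1181 = 1024 + 128 + 16 + 8 + 4 + 1, so σ^1181 ≡ 478·160·478·1644·107·1189 ≡ 553 (mod 1961)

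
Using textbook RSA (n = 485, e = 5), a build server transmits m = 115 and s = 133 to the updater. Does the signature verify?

does not verify

s^2 ≡ 133^2 = 17689 ≡ 229
s^4 ≡ 229^2 = 52441 ≡ 61
5 = 4 + 1, so s^5 ≡ 61·133 ≡ 353 (mod 485)
The recovered value 353 does not match the digest 115.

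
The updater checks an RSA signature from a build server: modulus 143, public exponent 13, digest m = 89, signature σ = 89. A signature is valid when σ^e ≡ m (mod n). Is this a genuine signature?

genuine

σ^13 mod 143 = 89
89 = m, so the signature checks out.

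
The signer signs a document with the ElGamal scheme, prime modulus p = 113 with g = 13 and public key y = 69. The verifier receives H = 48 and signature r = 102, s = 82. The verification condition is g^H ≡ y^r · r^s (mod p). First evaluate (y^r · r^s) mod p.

16

69^2 = 4761 ≡ 15
69^4 ≡ 15^2 = 225 ≡ 112
69^8 ≡ 112^2 = 12544 ≡ 1
69^16 ≡ 1^2 = 1
69^32 ≡ 1^2 = 1
69^64 ≡ 1^2 = 1
102 = 64 + 32 + 4 + 2, so 69^102 ≡ 1·1·112·15 ≡ 98 (mod 113)
102^2 = 10404 ≡ 8
102^4 ≡ 8^2 = 64
102^8 ≡ 64^2 = 4096 ≡ 28
102^16 ≡ 28^2 = 784 ≡ 106
102^32 ≡ 106^2 = 11236 ≡ 49
102^64 ≡ 49^2 = 2401 ≡ 28
82 = 64 + 16 + 2, so 102^82 ≡ 28·106·8 ≡ 14 (mod 113)
y^r · r^s ≡ 98·14 = 1372 ≡ 16 (mod 113)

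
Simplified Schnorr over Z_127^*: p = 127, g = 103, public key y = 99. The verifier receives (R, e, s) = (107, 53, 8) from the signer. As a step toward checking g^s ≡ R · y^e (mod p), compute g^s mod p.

37

Squares mod 127: 103^1≡103, 103^2≡68, 103^4≡52, 103^8≡37
103^8 ≡ 37 (mod 127)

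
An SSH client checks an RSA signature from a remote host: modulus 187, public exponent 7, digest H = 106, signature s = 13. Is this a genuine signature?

genuine

Squares mod 187: s^1≡13, s^2≡169, s^4≡137
7 = 4 + 2 + 1, so s^7 ≡ 137·169·13 ≡ 106 (mod 187)
106 = H, so the signature checks out.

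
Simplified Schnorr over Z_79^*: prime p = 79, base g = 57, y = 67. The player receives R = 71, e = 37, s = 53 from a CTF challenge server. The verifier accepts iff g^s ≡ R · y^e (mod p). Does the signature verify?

verifies

g^s mod p:
Squares mod 79: 57^1≡57, 57^2≡10, 57^4≡21, 57^8≡46, 57^16≡62, 57^32≡52
53 = 32 + 16 + 4 + 1, so 57^53 ≡ 52·62·21·57 ≡ 57 (mod 79)
R · y^e mod p:
Squares mod 79: 67^1≡67, 67^2≡65, 67^4≡38, 67^8≡22, 67^16≡10, 67^32≡21
37 = 32 + 4 + 1, so 67^37 ≡ 21·38·67 ≡ 62 (mod 79)
71·62 = 4402 ≡ 57 (mod 79)
57 ≡ 57 (mod 79); signature holds.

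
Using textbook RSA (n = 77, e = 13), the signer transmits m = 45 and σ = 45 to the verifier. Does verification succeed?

Squares mod 77: σ^1≡45, σ^2≡23, σ^4≡67, σ^8≡23
13 = 8 + 4 + 1, so σ^13 ≡ 23·67·45 ≡ 45 (mod 77)
Since 45 equals the digest 45, verification succeeds.

passes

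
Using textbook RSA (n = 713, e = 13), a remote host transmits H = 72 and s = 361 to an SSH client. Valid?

yes

s^13 mod 713 = 72
72 = H, so the signature checks out.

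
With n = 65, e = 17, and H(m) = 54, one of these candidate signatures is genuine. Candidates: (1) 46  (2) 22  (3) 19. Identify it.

3

Candidate 1: Squares mod 65: 46^1≡46, 46^2≡36, 46^4≡61, 46^8≡16, 46^16≡61; 17 = 16 + 1, so 46^17 ≡ 61·46 ≡ 11 (mod 65)
Candidate 2: Squares mod 65: 22^1≡22, 22^2≡29, 22^4≡61, 22^8≡16, 22^16≡61; 17 = 16 + 1, so 22^17 ≡ 61·22 ≡ 42 (mod 65)
Candidate 3: Squares mod 65: 19^1≡19, 19^2≡36, 19^4≡61, 19^8≡16, 19^16≡61; 17 = 16 + 1, so 19^17 ≡ 61·19 ≡ 54 (mod 65)
  → matches H(m) = 54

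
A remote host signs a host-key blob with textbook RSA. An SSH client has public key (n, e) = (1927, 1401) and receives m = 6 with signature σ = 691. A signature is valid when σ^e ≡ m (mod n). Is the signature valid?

σ^1401 mod 1927 = 1921
The recovered value 1921 does not match the digest 6.

invalid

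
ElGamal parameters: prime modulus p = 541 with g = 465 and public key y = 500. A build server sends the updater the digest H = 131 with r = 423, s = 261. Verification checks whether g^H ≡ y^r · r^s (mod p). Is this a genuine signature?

Left side g^H mod p:
465^2 = 216225 ≡ 366
465^4 ≡ 366^2 = 133956 ≡ 329
465^8 ≡ 329^2 = 108241 ≡ 41
465^16 ≡ 41^2 = 1681 ≡ 58
465^32 ≡ 58^2 = 3364 ≡ 118
465^64 ≡ 118^2 = 13924 ≡ 399
465^128 ≡ 399^2 = 159201 ≡ 147
131 = 128 + 2 + 1, so 465^131 ≡ 147·366·465 ≡ 467 (mod 541)
Right side y^r · r^s mod p:
500^2 = 250000 ≡ 58
500^4 ≡ 58^2 = 3364 ≡ 118
500^8 ≡ 118^2 = 13924 ≡ 399
500^16 ≡ 399^2 = 159201 ≡ 147
500^32 ≡ 147^2 = 21609 ≡ 510
500^64 ≡ 510^2 = 260100 ≡ 420
500^128 ≡ 420^2 = 176400 ≡ 34
500^256 ≡ 34^2 = 1156 ≡ 74
423 = 256 + 128 + 32 + 4 + 2 + 1, so 500^423 ≡ 74·34·510·118·58·500 ≡ 130 (mod 541)
423^2 = 178929 ≡ 399
423^4 ≡ 399^2 = 159201 ≡ 147
423^8 ≡ 147^2 = 21609 ≡ 510
423^16 ≡ 510^2 = 260100 ≡ 420
423^32 ≡ 420^2 = 176400 ≡ 34
423^64 ≡ 34^2 = 1156 ≡ 74
423^128 ≡ 74^2 = 5476 ≡ 66
423^256 ≡ 66^2 = 4356 ≡ 28
261 = 256 + 4 + 1, so 423^261 ≡ 28·147·423 ≡ 130 (mod 541)
130·130 = 16900 ≡ 129 (mod 541)
467 ≠ 129, so verification fails.

forged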